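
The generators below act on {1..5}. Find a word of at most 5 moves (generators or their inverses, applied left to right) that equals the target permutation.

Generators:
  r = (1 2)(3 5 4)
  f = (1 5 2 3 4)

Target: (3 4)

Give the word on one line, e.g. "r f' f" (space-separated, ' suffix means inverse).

f' r' f'

  after f': (1 4 3 2 5)
  after r': (1 5 2 3)
  after f': (3 4)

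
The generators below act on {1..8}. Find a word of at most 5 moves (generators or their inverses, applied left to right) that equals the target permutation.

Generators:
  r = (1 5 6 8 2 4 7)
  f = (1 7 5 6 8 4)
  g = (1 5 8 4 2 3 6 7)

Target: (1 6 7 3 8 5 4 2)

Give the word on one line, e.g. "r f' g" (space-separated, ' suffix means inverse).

  after r: (1 5 6 8 2 4 7)
  after g': (2 8 4 6 5 3)
  after g': (1 7 6)(2 5)(3 4)
  after g': (1 6 7 3 8 5 4 2)

r g' g' g'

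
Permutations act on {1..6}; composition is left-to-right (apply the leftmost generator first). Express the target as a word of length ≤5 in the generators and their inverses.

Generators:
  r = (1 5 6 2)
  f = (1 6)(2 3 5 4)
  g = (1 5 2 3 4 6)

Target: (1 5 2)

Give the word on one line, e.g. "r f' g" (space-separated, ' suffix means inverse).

  after f': (1 6)(2 4 5 3)
  after g': (1 4)(2 3 5)
  after f: (1 2 5 3 4 6)
  after g': (1 5 2)

f' g' f g'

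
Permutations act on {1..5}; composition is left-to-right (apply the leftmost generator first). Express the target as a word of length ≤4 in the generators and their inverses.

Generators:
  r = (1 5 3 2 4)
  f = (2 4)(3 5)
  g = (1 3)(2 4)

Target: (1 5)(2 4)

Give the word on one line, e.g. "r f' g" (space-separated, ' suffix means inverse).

g' f' g

  after g': (1 3)(2 4)
  after f': (1 5 3)
  after g: (1 5)(2 4)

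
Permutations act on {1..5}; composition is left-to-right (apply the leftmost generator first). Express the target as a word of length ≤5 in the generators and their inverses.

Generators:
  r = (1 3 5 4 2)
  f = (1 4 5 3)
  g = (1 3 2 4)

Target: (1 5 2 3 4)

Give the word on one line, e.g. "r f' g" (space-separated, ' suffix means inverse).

  after f': (1 3 5 4)
  after r': (2 4)
  after f': (1 3 5 4 2)
  after r: (1 5 2 3 4)

f' r' f' r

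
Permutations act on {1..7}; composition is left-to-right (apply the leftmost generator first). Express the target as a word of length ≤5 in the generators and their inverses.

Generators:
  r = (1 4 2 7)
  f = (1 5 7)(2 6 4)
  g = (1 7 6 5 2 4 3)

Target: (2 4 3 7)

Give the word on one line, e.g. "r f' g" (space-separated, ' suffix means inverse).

  after r: (1 4 2 7)
  after f: (1 2)(4 6)(5 7)
  after f: (1 6 2 5)
  after g: (1 5 7 6 4 3)
  after f': (2 4 3 7)

r f f g f'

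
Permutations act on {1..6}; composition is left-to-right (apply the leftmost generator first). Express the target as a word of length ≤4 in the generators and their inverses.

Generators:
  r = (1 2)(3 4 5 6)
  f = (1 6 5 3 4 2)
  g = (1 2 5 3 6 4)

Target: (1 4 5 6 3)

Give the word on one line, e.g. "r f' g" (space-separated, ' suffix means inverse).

f g

  after f: (1 6 5 3 4 2)
  after g: (1 4 5 6 3)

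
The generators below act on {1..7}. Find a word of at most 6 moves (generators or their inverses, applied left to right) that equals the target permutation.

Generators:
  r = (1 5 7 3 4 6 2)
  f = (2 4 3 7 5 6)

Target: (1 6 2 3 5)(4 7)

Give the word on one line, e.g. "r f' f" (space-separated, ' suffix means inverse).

  after f: (2 4 3 7 5 6)
  after f: (2 3 5)(4 7 6)
  after r: (1 5)(2 4 3 7)
  after f: (1 6 2 3 5)(4 7)

f f r f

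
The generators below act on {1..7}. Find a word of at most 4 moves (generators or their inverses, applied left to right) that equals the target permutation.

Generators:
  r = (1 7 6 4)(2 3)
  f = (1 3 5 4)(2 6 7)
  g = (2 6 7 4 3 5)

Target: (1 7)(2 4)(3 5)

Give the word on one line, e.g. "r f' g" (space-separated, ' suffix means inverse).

g r

  after g: (2 6 7 4 3 5)
  after r: (1 7)(2 4)(3 5)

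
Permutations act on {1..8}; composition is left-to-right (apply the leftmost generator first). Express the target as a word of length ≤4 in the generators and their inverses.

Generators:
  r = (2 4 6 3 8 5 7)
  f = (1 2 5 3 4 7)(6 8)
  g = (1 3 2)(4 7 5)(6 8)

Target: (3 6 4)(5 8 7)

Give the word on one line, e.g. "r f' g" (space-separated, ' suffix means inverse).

  after f': (1 7 4 3 5 2)(6 8)
  after r: (1 2)(3 7 6 5 4 8)
  after f': (2 7 8 5 3 4 6)
  after r: (3 6 4)(5 8 7)

f' r f' r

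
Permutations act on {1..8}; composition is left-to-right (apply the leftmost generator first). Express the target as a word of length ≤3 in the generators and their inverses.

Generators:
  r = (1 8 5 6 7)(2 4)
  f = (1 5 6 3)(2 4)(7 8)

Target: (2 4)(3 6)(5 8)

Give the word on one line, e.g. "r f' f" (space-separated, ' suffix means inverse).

r r f'

  after r: (1 8 5 6 7)(2 4)
  after r: (1 5 7 8 6)
  after f': (2 4)(3 6)(5 8)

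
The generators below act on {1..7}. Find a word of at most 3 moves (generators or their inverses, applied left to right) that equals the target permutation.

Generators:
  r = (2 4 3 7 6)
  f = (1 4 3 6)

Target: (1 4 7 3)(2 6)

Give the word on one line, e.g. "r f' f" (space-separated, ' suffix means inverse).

f' f' r'

  after f': (1 6 3 4)
  after f': (1 3)(4 6)
  after r': (1 4 7 3)(2 6)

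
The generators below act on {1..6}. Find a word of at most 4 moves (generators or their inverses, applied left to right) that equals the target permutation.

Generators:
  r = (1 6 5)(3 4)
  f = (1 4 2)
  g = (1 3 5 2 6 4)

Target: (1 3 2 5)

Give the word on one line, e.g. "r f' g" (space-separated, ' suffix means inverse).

  after f: (1 4 2)
  after g': (1 6 2 4 5 3)
  after r': (2 3 5 4 6)
  after g: (1 3 2 5)

f g' r' g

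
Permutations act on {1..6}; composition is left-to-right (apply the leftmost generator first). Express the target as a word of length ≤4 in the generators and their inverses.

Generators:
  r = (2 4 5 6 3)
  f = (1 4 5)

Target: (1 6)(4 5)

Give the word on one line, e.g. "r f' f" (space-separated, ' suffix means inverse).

  after r': (2 3 6 5 4)
  after f': (1 5)(2 3 6 4)
  after r: (1 6 5)
  after f: (1 6)(4 5)

r' f' r f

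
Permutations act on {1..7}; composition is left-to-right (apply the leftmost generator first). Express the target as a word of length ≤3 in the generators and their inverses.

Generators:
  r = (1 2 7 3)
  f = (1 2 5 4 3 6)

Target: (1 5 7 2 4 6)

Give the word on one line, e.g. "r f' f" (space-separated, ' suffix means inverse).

f f r'

  after f: (1 2 5 4 3 6)
  after f: (1 5 3)(2 4 6)
  after r': (1 5 7 2 4 6)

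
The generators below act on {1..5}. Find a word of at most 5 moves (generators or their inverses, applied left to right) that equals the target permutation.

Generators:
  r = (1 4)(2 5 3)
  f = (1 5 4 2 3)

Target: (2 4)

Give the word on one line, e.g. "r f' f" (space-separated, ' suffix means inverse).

  after f': (1 3 2 4 5)
  after f': (1 2 5 3 4)
  after f': (1 4 3 5 2)
  after r: (2 4)

f' f' f' r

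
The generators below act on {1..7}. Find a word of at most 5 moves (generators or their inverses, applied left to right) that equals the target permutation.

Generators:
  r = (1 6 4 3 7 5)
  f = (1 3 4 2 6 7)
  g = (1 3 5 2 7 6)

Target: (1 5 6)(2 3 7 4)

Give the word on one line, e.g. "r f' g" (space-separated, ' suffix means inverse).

  after f: (1 3 4 2 6 7)
  after r: (1 7 6 5)(2 4)
  after r: (1 5 6)(2 3 7 4)

f r r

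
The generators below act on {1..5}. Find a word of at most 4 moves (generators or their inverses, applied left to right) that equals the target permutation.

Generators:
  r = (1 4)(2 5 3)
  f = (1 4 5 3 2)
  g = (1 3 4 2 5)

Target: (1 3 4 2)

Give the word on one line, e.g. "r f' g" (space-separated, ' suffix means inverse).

  after g: (1 3 4 2 5)
  after f': (1 5 2 4 3)
  after r: (1 3 4 2)

g f' r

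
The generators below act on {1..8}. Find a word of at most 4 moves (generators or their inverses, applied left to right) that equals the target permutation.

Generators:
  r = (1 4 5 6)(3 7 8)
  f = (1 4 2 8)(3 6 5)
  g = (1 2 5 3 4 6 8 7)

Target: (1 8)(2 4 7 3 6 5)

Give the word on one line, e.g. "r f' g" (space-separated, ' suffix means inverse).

g' r

  after g': (1 7 8 6 4 3 5 2)
  after r: (1 8)(2 4 7 3 6 5)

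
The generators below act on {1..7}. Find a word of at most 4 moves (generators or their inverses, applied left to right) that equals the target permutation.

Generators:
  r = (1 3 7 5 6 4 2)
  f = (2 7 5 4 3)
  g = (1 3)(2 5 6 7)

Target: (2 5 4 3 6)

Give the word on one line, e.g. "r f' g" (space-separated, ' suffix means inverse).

f g g

  after f: (2 7 5 4 3)
  after g: (1 3 5 4)(6 7)
  after g: (2 5 4 3 6)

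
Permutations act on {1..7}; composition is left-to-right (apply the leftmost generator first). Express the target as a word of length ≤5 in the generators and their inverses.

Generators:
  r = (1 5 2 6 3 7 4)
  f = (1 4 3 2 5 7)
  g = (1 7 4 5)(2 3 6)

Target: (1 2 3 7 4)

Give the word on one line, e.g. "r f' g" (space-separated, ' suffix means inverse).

  after g: (1 7 4 5)(2 3 6)
  after f: (3 6 5 4 7)
  after r: (1 5)(2 6)
  after r: (1 2 3 7 4)

g f r r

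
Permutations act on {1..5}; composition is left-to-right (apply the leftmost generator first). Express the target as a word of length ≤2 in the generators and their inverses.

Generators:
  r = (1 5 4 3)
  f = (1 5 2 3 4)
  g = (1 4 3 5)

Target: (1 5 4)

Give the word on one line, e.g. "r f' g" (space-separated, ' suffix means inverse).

  after r': (1 3 4 5)
  after g: (1 5 4)

r' g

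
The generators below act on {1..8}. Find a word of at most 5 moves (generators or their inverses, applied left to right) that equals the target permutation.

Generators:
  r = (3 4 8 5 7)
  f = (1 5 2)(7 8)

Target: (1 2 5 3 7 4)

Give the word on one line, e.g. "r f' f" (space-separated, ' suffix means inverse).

r r f'

  after r: (3 4 8 5 7)
  after r: (3 8 7 4 5)
  after f': (1 2 5 3 7 4)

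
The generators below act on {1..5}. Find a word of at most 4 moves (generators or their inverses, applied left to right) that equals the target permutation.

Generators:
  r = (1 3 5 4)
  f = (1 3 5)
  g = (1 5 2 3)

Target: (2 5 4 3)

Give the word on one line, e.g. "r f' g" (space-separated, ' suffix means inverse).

g' f r r

  after g': (1 3 2 5)
  after f: (1 5 3 2)
  after r: (1 4)(2 3)
  after r: (2 5 4 3)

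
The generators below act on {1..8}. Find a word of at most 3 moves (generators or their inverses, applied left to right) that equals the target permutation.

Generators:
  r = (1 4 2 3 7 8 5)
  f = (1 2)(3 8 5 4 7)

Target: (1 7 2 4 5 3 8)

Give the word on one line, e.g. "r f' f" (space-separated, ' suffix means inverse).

  after f': (1 2)(3 7 4 5 8)
  after r': (1 4 8 2 5 7)
  after f: (1 7 2 4 5 3 8)

f' r' f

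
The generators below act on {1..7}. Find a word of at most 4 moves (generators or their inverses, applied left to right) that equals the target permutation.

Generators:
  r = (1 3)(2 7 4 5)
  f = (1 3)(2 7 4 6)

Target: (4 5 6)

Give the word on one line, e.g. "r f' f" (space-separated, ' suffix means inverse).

  after r: (1 3)(2 7 4 5)
  after f: (2 4 5 7 6)
  after f: (1 3)(2 6 7)(4 5)
  after f: (4 5 6)

r f f f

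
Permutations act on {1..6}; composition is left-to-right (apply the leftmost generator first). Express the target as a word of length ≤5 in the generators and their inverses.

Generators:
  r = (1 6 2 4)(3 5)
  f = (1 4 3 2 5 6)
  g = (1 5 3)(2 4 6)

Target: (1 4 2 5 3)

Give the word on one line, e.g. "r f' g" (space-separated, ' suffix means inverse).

r r g

  after r: (1 6 2 4)(3 5)
  after r: (1 2)(4 6)
  after g: (1 4 2 5 3)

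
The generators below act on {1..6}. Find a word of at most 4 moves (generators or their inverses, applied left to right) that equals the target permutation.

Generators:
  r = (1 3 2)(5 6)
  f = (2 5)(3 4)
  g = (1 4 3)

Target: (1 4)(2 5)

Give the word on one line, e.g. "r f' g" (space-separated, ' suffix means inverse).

  after g': (1 3 4)
  after f': (1 4)(2 5)

g' f'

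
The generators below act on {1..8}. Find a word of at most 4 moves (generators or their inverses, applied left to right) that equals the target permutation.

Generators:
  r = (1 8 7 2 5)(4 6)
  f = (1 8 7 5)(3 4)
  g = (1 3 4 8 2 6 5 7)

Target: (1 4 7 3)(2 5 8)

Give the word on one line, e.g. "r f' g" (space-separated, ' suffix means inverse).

  after r': (1 5 2 7 8)(4 6)
  after g': (1 6 3)(2 5 8 7 4)
  after f: (1 6 4 2)(3 8 5 7)
  after r': (1 4 7 3)(2 5 8)

r' g' f r'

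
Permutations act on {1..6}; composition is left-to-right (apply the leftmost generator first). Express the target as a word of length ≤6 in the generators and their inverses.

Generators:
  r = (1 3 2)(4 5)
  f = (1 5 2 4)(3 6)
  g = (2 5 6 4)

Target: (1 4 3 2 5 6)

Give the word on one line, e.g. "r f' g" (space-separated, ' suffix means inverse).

r' g f g'

  after r': (1 2 3)(4 5)
  after g: (1 5 2 3)(4 6)
  after f: (1 2 6)(3 5 4)
  after g': (1 4 3 2 5 6)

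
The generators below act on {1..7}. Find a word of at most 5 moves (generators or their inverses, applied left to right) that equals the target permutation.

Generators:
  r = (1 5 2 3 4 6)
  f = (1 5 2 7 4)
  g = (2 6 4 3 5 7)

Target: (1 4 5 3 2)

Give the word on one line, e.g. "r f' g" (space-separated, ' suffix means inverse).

  after f: (1 5 2 7 4)
  after r': (2 7 3)(4 6)
  after g': (2 5 3 7 4)
  after f': (1 4 5 3 2)

f r' g' f'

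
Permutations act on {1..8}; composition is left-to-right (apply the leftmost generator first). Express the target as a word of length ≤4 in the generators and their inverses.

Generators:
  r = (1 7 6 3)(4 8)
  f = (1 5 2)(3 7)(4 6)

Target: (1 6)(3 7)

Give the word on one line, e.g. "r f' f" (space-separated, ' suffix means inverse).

  after r': (1 3 6 7)(4 8)
  after r': (1 6)(3 7)

r' r'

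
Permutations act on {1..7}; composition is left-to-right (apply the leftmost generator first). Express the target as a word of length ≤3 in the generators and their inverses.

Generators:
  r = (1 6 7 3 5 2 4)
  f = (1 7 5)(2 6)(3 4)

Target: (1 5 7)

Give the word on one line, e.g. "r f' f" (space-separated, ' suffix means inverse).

  after f: (1 7 5)(2 6)(3 4)
  after f: (1 5 7)

f f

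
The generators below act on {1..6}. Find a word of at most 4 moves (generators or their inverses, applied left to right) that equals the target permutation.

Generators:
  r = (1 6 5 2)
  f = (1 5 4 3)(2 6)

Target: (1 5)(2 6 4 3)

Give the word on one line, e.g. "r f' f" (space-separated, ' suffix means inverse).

  after r: (1 6 5 2)
  after f: (1 2 5 6 4 3)
  after r': (1 5)(2 6 4 3)

r f r'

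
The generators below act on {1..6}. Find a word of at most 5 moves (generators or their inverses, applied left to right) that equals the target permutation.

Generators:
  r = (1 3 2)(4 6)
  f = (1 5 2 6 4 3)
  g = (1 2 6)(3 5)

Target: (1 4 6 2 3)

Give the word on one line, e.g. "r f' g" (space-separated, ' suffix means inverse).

f g' f' g'

  after f: (1 5 2 6 4 3)
  after g': (1 3 6 4 5)
  after f': (1 4)(2 5 3)
  after g': (1 4 6 2 3)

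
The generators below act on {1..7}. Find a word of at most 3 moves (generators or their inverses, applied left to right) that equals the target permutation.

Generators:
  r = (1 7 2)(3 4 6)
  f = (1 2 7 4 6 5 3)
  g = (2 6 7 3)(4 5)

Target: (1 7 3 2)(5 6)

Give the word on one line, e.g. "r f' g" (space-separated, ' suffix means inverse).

  after f: (1 2 7 4 6 5 3)
  after r': (1 7 3 2)(5 6)

f r'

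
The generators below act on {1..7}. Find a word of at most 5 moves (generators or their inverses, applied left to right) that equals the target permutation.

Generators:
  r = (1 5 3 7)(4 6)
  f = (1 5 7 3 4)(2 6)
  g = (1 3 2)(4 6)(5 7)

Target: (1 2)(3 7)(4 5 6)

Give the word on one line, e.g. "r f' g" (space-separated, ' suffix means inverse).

f' g' f

  after f': (1 4 3 7 5)(2 6)
  after g': (1 6 3 5 2 4)
  after f: (1 2)(3 7)(4 5 6)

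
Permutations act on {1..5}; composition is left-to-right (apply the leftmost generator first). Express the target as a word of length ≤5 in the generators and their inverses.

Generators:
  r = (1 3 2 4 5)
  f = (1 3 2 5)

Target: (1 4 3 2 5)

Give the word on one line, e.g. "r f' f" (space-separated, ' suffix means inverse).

f' r' f'

  after f': (1 5 2 3)
  after r': (1 4 2)(3 5)
  after f': (1 4 3 2 5)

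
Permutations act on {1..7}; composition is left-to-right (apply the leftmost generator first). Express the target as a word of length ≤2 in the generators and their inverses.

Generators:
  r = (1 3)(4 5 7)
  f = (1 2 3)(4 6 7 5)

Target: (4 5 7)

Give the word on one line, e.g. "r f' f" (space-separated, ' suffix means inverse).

r' r'

  after r': (1 3)(4 7 5)
  after r': (4 5 7)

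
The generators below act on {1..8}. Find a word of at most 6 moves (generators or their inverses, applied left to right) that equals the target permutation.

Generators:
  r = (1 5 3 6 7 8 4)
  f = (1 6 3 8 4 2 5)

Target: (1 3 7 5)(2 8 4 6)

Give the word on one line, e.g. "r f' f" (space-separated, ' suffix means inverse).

f' r' f r'

  after f': (1 5 2 4 8 3 6)
  after r': (2 8 5)(4 7 6)
  after f: (1 6 2 4 7 3 8)
  after r': (1 3 7 5)(2 8 4 6)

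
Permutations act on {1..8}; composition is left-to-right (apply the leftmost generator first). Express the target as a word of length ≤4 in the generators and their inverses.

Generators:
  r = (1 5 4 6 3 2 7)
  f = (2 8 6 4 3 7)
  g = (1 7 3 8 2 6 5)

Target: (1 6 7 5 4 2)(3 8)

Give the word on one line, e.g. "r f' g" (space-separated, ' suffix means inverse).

r g'

  after r: (1 5 4 6 3 2 7)
  after g': (1 6 7 5 4 2)(3 8)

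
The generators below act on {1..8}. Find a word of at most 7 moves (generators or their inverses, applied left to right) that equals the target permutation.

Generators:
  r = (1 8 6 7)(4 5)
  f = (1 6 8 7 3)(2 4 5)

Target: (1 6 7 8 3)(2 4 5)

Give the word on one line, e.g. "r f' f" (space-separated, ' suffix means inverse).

r' f r' f f

  after r': (1 7 6 8)(4 5)
  after f: (1 3)(2 4)(6 7 8)
  after r': (1 3 7)(2 5 4)
  after f: (6 8 7)
  after f: (1 6 7 8 3)(2 4 5)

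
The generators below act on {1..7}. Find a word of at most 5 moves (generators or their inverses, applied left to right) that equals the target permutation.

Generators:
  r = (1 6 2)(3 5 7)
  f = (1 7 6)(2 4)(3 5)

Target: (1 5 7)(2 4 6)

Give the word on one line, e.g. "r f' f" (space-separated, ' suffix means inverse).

r' r' f' r f'

  after r': (1 2 6)(3 7 5)
  after r': (1 6 2)(3 5 7)
  after f': (1 7 5)(2 6 4)
  after r: (1 3 5 6 4)
  after f': (1 5 7)(2 4 6)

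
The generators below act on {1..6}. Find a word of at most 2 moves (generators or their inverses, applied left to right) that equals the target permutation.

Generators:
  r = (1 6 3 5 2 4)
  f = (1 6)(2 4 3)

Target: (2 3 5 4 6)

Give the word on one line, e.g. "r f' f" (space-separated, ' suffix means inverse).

  after r: (1 6 3 5 2 4)
  after f: (2 3 5 4 6)

r f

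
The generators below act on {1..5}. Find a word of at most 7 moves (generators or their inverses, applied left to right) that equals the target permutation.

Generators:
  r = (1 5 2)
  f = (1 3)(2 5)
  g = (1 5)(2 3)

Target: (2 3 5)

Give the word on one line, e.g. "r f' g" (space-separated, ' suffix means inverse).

  after r': (1 2 5)
  after r': (1 5 2)
  after f: (1 2 3)
  after r': (1 5)(2 3)
  after r': (2 3 5)

r' r' f r' r'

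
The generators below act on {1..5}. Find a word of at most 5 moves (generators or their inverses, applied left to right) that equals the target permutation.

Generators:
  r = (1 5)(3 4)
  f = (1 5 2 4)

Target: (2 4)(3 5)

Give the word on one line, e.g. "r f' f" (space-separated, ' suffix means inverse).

  after f': (1 4 2 5)
  after f': (1 2)(4 5)
  after r: (1 2 5 3 4)
  after f: (1 4 5 3)
  after f: (2 4)(3 5)

f' f' r f f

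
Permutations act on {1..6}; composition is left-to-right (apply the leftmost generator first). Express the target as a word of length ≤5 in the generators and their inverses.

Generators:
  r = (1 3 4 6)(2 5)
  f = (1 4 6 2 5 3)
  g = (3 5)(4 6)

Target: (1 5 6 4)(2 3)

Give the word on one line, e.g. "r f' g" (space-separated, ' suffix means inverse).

g r g'

  after g: (3 5)(4 6)
  after r: (1 3 2 5 4)
  after g': (1 5 6 4)(2 3)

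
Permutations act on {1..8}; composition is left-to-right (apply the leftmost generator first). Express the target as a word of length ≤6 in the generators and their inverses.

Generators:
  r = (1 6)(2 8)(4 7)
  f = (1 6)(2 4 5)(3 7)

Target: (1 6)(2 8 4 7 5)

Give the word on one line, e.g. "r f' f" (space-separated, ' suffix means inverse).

r f' f' r' r'

  after r: (1 6)(2 8)(4 7)
  after f': (2 8 5 4 3 7)
  after f': (1 6)(2 8 4 7 5)
  after r': (5 8 7)
  after r': (1 6)(2 8 4 7 5)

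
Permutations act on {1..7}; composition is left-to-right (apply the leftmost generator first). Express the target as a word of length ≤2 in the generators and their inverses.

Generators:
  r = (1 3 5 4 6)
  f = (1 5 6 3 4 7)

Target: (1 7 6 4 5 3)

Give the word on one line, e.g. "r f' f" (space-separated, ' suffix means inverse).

  after f': (1 7 4 3 6 5)
  after r: (1 7 6 4 5 3)

f' r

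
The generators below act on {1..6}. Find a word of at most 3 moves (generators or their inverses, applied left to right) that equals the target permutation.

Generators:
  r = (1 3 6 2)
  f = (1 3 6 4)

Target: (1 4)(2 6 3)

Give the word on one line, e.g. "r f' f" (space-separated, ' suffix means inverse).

r' r' f

  after r': (1 2 6 3)
  after r': (1 6)(2 3)
  after f: (1 4)(2 6 3)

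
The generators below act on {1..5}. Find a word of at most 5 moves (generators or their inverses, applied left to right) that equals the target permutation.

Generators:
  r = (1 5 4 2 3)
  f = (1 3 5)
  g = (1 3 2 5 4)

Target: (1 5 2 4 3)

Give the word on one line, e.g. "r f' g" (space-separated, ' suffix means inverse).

  after g: (1 3 2 5 4)
  after r: (2 4 5)
  after f': (1 5 2 4 3)

g r f'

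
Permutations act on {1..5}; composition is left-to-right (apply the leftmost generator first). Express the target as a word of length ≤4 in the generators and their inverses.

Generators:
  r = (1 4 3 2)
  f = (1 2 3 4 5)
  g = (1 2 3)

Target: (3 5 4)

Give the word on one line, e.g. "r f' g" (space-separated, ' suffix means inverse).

  after f: (1 2 3 4 5)
  after f: (1 3 5 2 4)
  after r': (1 4 2)(3 5)
  after r': (3 5 4)

f f r' r'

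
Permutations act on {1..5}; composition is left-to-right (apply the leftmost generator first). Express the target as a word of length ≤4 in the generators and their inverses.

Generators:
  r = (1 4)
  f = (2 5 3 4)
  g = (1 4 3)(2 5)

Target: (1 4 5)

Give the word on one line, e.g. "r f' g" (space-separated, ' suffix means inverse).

f g

  after f: (2 5 3 4)
  after g: (1 4 5)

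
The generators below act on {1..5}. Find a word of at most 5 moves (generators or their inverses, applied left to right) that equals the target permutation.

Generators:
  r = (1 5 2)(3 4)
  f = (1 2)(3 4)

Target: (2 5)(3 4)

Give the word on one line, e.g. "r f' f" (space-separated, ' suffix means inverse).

  after r': (1 2 5)(3 4)
  after r': (1 5 2)
  after r': (3 4)
  after f: (1 2)
  after r: (2 5)(3 4)

r' r' r' f r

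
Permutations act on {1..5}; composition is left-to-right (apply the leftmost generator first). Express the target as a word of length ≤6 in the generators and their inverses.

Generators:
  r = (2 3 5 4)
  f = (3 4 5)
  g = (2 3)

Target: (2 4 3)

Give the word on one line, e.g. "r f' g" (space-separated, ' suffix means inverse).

r' r' g' r

  after r': (2 4 5 3)
  after r': (2 5)(3 4)
  after g': (2 5 3 4)
  after r: (2 4 3)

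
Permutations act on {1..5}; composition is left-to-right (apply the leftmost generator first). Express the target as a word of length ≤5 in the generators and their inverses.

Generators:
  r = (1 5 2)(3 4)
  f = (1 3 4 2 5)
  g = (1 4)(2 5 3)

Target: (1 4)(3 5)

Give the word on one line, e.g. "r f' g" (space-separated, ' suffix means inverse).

f g' f g'

  after f: (1 3 4 2 5)
  after g': (1 5 4 3)
  after f: (2 5)
  after g': (1 4)(3 5)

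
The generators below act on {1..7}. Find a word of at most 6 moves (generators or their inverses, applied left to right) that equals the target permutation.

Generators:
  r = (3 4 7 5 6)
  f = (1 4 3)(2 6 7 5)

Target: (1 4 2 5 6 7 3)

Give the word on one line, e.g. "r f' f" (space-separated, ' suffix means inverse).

r f f r

  after r: (3 4 7 5 6)
  after f: (1 4 5 7 2 6)
  after f: (1 3)(2 7 6 4)
  after r: (1 4 2 5 6 7 3)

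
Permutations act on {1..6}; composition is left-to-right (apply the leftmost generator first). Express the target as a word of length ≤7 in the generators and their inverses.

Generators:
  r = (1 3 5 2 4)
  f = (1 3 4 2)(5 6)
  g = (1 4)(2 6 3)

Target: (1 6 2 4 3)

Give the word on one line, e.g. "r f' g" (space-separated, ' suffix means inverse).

  after r: (1 3 5 2 4)
  after g': (1 6 2)(3 5)
  after g': (1 2 4)(3 5 6)
  after r': (1 5 6)
  after f': (1 6 2 4 3)

r g' g' r' f'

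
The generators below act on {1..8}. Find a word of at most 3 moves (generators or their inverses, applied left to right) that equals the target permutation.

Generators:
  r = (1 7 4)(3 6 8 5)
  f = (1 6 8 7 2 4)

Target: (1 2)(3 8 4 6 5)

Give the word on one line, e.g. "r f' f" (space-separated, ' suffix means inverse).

  after r': (1 4 7)(3 5 8 6)
  after f': (1 2 7 4 8)(3 5 6)
  after r': (1 2)(3 8 4 6 5)

r' f' r'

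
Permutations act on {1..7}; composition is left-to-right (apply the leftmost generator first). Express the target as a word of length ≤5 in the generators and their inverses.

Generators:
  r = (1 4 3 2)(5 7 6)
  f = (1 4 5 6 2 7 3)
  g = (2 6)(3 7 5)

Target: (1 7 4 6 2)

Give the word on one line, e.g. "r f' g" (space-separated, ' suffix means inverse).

r r f'

  after r: (1 4 3 2)(5 7 6)
  after r: (1 3)(2 4)(5 6 7)
  after f': (1 7 4 6 2)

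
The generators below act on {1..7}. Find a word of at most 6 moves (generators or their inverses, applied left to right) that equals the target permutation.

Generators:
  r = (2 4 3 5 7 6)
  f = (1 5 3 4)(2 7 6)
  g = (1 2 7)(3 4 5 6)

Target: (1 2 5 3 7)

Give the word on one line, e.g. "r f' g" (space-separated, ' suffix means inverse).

  after f': (1 4 3 5)(2 6 7)
  after r: (1 3 7 4 5)
  after f: (1 4 3 6 2 7)
  after r': (1 2 5 3 7)

f' r f r'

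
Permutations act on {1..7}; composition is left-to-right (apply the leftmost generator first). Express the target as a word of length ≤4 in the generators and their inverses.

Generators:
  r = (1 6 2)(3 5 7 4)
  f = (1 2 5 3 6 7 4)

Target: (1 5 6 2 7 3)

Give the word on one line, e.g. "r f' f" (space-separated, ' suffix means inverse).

  after r': (1 2 6)(3 4 7 5)
  after f: (1 5 6 2 7 3)

r' f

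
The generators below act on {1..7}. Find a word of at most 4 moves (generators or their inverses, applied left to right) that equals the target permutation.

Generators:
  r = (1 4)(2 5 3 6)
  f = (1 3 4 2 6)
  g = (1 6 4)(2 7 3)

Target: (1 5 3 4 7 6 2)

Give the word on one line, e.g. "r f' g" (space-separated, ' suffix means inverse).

f g' g' r

  after f: (1 3 4 2 6)
  after g': (1 7 2)(3 6 4)
  after g': (1 2 4 7 3)
  after r: (1 5 3 4 7 6 2)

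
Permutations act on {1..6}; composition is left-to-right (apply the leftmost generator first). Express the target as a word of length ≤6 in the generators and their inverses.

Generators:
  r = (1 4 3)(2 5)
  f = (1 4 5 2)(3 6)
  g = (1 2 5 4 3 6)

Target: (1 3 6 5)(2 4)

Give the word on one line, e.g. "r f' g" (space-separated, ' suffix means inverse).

g' r r g'

  after g': (1 6 3 4 5 2)
  after r: (1 6)(2 4)
  after r: (1 6 4 5 2 3)
  after g': (1 3 6 5)(2 4)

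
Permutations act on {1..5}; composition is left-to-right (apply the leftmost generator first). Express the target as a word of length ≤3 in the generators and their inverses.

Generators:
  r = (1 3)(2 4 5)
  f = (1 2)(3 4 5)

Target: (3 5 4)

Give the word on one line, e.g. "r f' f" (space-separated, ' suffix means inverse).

  after f: (1 2)(3 4 5)
  after f: (3 5 4)

f f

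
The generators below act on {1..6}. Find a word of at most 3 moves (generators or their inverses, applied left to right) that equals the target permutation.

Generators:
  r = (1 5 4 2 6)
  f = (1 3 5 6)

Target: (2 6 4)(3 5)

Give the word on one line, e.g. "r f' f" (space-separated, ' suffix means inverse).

f' r

  after f': (1 6 5 3)
  after r: (2 6 4)(3 5)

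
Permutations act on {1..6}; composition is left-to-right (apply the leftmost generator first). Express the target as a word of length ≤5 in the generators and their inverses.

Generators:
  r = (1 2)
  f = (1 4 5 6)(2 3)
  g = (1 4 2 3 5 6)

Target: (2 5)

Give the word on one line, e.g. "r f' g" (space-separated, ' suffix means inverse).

  after f': (1 6 5 4)(2 3)
  after g: (2 5)
  after r: (1 2 5)
  after r: (2 5)

f' g r r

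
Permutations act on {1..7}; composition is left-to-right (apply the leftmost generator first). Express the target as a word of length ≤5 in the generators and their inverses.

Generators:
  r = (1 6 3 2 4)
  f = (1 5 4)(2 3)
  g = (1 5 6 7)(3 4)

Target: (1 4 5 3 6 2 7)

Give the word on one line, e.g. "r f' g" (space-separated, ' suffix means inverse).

g' f' r' g f'

  after g': (1 7 6 5)(3 4)
  after f': (1 7 6)(2 3 5 4)
  after r': (1 7)(2 6 4 3 5)
  after g: (2 7 5)(3 6)
  after f': (1 4 5 3 6 2 7)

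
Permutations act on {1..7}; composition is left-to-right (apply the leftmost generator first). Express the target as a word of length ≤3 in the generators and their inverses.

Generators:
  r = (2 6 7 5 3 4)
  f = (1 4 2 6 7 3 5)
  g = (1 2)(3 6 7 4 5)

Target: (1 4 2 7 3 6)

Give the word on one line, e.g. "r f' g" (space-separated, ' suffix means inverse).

  after f': (1 5 3 7 6 2 4)
  after g': (1 4 2 7 3 6)

f' g'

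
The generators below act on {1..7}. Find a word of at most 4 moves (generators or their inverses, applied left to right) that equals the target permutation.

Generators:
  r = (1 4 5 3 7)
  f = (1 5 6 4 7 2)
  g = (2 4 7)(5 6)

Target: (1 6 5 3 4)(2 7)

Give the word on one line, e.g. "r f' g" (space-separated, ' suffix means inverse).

  after r: (1 4 5 3 7)
  after f': (1 6 5 3 4)(2 7)

r f'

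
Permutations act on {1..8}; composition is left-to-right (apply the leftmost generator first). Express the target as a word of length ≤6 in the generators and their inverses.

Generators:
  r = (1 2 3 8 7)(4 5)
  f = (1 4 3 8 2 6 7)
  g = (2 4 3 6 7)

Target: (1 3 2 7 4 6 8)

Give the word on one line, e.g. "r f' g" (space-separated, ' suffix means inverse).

g g r r

  after g: (2 4 3 6 7)
  after g: (2 3 7 4 6)
  after r: (1 2 8 7 5 4 6 3)
  after r: (1 3 2 7 4 6 8)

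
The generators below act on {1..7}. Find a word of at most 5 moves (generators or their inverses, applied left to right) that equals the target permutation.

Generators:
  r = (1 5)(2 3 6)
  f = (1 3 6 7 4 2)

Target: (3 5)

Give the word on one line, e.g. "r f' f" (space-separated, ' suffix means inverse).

f' r r r f

  after f': (1 2 4 7 6 3)
  after r: (1 3 5)(2 4 7)
  after r: (1 6 2 4 7 3)
  after r: (1 2 4 7 6 3 5)
  after f: (3 5)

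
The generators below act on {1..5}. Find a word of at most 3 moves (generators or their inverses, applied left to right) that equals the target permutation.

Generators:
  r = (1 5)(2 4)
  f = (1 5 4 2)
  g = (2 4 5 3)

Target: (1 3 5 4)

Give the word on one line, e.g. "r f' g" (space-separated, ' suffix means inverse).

  after g': (2 3 5 4)
  after f: (1 5 2 3 4)
  after g: (1 3 5 4)

g' f g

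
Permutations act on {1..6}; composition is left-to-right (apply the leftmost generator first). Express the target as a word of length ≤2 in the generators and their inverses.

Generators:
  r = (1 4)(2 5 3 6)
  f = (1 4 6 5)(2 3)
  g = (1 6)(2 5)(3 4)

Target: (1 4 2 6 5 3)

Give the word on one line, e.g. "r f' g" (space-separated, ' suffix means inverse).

g' f'

  after g': (1 6)(2 5)(3 4)
  after f': (1 4 2 6 5 3)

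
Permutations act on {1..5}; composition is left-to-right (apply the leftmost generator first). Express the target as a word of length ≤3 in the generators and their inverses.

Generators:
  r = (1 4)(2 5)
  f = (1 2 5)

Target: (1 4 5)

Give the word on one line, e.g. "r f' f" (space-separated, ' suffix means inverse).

r f'

  after r: (1 4)(2 5)
  after f': (1 4 5)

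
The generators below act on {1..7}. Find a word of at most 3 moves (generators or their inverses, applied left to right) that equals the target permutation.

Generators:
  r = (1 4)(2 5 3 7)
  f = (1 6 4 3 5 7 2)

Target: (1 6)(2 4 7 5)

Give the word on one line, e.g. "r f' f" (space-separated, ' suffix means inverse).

  after f: (1 6 4 3 5 7 2)
  after r: (1 6)(2 4 7 5)

f r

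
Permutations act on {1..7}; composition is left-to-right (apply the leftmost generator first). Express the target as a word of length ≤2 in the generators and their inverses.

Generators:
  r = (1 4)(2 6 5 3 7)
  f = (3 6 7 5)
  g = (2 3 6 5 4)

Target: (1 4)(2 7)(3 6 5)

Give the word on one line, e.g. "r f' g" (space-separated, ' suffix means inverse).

f' r'

  after f': (3 5 7 6)
  after r': (1 4)(2 7)(3 6 5)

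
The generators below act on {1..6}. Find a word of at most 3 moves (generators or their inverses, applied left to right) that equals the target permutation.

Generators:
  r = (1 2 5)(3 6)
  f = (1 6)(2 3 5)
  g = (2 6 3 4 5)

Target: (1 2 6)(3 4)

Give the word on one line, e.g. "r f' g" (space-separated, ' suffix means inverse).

f g'

  after f: (1 6)(2 3 5)
  after g': (1 2 6)(3 4)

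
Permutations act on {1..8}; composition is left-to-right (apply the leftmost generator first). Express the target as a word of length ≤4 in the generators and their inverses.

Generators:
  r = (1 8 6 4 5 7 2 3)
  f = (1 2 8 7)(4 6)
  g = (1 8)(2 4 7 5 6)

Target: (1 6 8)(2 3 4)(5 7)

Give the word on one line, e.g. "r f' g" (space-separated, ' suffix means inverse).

r g f g'

  after r: (1 8 6 4 5 7 2 3)
  after g: (2 3 8)(4 6 7)
  after f: (1 2 3 7 6)
  after g': (1 6 8)(2 3 4)(5 7)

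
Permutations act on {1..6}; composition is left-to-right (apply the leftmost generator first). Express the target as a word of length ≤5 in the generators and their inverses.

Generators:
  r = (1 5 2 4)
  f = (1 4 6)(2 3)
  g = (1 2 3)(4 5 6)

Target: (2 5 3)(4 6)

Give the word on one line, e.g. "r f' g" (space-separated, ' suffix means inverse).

  after g': (1 3 2)(4 6 5)
  after f': (1 2 6 5)
  after g': (2 5 3)(4 6)

g' f' g'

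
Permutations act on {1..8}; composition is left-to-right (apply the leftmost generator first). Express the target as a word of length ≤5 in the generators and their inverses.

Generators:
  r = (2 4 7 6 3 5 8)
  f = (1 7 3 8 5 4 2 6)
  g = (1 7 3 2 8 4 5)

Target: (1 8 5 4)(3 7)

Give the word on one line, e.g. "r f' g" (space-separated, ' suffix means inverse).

r g' r

  after r: (2 4 7 6 3 5 8)
  after g': (1 5 2 8 3 4)(6 7)
  after r: (1 8 5 4)(3 7)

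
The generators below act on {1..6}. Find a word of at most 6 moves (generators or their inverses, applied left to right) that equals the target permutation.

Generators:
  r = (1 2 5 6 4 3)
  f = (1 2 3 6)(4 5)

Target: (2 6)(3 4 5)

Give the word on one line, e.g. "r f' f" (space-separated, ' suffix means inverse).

  after f': (1 6 3 2)(4 5)
  after r': (1 5 6 4 2 3)
  after r': (1 2 4)
  after f: (1 3 6)(2 5 4)
  after r: (2 6)(3 4 5)

f' r' r' f r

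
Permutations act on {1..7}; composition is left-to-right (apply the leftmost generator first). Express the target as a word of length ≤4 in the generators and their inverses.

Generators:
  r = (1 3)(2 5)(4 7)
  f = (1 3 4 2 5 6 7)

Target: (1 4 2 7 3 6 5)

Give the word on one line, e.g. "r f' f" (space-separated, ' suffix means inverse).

  after r': (1 3)(2 5)(4 7)
  after f': (3 7)(4 6 5)
  after f': (1 7)(2 4 5 3 6)
  after r': (1 4 2 7 3 6 5)

r' f' f' r'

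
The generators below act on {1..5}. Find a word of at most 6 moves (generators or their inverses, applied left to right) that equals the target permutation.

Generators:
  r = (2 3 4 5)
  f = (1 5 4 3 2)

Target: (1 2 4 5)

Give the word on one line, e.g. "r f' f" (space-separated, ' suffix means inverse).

f r' f f

  after f: (1 5 4 3 2)
  after r': (1 4 2)(3 5)
  after f: (1 3 4)(2 5)
  after f: (1 2 4 5)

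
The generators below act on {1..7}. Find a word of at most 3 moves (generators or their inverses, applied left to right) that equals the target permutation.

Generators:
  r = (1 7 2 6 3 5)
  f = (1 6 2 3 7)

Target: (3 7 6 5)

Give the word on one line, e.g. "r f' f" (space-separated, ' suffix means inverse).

f' r'

  after f': (1 7 3 2 6)
  after r': (3 7 6 5)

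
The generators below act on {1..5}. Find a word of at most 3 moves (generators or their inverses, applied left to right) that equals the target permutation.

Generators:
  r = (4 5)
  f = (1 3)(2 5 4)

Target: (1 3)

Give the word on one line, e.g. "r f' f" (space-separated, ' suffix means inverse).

  after f: (1 3)(2 5 4)
  after f: (2 4 5)
  after f: (1 3)

f f f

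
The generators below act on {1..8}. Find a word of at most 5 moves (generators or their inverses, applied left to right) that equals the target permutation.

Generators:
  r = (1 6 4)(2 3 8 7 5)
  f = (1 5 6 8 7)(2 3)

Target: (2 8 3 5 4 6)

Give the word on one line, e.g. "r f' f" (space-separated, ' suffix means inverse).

  after f: (1 5 6 8 7)(2 3)
  after r': (1 7 4 6 3 5)
  after r': (1 8 3 7 6 2 5 4)
  after f: (1 7 8 2 6 3)(4 5)
  after f: (2 8 3 5 4 6)

f r' r' f f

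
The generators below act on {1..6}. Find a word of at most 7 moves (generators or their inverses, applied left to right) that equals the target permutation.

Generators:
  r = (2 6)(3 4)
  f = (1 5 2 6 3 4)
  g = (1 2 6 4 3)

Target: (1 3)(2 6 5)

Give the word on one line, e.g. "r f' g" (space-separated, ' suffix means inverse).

f g' f r f

  after f: (1 5 2 6 3 4)
  after g': (1 5)(3 6 4)
  after f: (1 2 6)
  after r: (1 6)(3 4)
  after f: (1 3)(2 6 5)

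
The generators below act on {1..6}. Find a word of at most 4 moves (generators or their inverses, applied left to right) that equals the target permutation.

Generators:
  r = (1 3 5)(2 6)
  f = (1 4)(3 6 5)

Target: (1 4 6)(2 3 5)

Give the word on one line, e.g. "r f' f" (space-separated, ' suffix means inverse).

f' r' f f

  after f': (1 4)(3 5 6)
  after r': (1 4 5 2 6)
  after f: (2 5)(3 6 4)
  after f: (1 4 6)(2 3 5)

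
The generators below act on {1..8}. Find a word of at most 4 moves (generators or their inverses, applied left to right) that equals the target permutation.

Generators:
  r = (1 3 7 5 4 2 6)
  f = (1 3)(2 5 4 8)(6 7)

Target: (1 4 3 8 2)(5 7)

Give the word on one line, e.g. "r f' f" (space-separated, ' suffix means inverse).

  after r: (1 3 7 5 4 2 6)
  after r: (1 7 4 6 3 5 2)
  after r: (1 5 6 7 2 3 4)
  after f: (1 4 3 8 2)(5 7)

r r r f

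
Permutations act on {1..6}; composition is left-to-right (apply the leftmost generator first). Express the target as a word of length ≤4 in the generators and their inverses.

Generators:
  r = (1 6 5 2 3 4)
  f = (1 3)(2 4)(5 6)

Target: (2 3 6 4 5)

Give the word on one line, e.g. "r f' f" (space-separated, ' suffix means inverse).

r f r' r'

  after r: (1 6 5 2 3 4)
  after f: (1 5 4 3 2)
  after r': (1 6)(2 4)(3 5)
  after r': (2 3 6 4 5)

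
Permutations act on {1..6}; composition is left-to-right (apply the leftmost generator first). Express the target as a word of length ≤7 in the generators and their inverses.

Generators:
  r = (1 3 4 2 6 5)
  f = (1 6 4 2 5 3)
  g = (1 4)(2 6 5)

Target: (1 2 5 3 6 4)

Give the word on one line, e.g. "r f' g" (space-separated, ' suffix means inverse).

g g f g f'

  after g: (1 4)(2 6 5)
  after g: (2 5 6)
  after f: (1 6 5 4 2 3)
  after g: (1 5)(2 3 4 6)
  after f': (1 2 5 3 6 4)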